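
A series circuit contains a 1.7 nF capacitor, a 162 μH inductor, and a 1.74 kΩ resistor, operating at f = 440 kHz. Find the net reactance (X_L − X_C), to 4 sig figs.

ω = 2πf = 2.765e+06 rad/s
X_L = ωL = 447.9 Ω
X_C = 1/(ωC) = 212.8 Ω
X = 447.9 − 212.8 = 235.1 Ω

235.1 Ω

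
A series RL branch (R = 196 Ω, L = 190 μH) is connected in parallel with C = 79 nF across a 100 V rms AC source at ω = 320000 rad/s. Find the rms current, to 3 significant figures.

2.43 A

X_L = ωL = 60.8 Ω
X_C = 1/(ωC) = 39.6 Ω
Branch 1 (R+jX_L): Z₁ = 196 + j60.8 Ω, |Z₁| = 205 Ω
Branch 2 (−jX_C): Z₂ = −j39.6 Ω
Parallel: Z = Z₁Z₂/(Z₁+Z₂), |Z| = 41.2 Ω, ∠Z = -79.0°
I = V/|Z| = 100/41.2 = 2.43 A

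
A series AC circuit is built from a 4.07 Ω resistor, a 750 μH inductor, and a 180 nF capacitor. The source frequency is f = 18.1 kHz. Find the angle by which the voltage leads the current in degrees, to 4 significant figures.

ω = 2πf = 113700 rad/s
X_L = ωL = 85.29 Ω
X_C = 1/(ωC) = 48.85 Ω
Net reactance X = X_L − X_C = 36.44 Ω
Z = 4.070 + j36.44 Ω
|Z| = √(4.070² + 36.44²) = 36.67 Ω
∠Z = arctan(36.44/4.070) = 83.63°

83.63°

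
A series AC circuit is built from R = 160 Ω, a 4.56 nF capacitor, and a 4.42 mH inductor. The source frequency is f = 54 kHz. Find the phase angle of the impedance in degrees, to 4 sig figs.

79.38°

ω = 2πf = 339300 rad/s
X_L = ωL = 1500 Ω
X_C = 1/(ωC) = 646.3 Ω
Net reactance X = X_L − X_C = 853.3 Ω
Z = 160.0 + j853.3 Ω
|Z| = √(160.0² + 853.3²) = 868.2 Ω
∠Z = arctan(853.3/160.0) = 79.38°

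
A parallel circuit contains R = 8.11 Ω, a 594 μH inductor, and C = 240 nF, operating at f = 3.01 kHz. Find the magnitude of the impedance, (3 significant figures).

6.69 Ω

ω = 2πf = 18910 rad/s
X_L = ωL = 11.2 Ω
X_C = 1/(ωC) = 220 Ω
Parallel: admittances add. Y = 1/R + 1/(jωL) + jωC
Y = (0.123 − j0.0845) S
|Y| = 0.149 S → |Z| = 1/|Y| = 6.69 Ω, ∠Z = −∠Y = 34.4°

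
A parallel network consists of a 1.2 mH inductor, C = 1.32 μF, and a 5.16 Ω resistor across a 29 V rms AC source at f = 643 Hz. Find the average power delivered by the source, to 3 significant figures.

163 W

ω = 2πf = 4040 rad/s
X_L = ωL = 4.85 Ω
X_C = 1/(ωC) = 188 Ω
Parallel: admittances add. Y = 1/R + 1/(jωL) + jωC
Y = (0.194 − j0.201) S
|Y| = 0.279 S → |Z| = 1/|Y| = 3.58 Ω, ∠Z = −∠Y = 46.0°
I = V/|Z| = 8.10 A
P = VI cos φ = 29 × 8.10 × cos(46.0°) = 163 W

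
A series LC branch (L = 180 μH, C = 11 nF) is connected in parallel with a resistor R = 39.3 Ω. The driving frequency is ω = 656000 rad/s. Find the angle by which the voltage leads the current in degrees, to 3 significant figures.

-62.5°

X_L = ωL = 118 Ω
X_C = 1/(ωC) = 139 Ω
Branch 1: Z₁ = R = 39.3 Ω
Branch 2 (series LC): Z₂ = j(X_L − X_C) = −j20.5 Ω
Parallel: Z = Z₁Z₂/(Z₁+Z₂), |Z| = 18.2 Ω, ∠Z = -62.5°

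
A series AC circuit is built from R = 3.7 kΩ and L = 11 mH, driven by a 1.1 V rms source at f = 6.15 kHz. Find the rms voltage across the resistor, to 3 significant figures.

1.09 V

ω = 2πf = 38640 rad/s
X_L = ωL = 425 Ω
Z = 3700 + j425 Ω
|Z| = √(3700² + 425²) = 3720 Ω
I = V/|Z| = 295 μA
V_R = I·|Z_R| = 0.000295 × 3700 = 1.09 V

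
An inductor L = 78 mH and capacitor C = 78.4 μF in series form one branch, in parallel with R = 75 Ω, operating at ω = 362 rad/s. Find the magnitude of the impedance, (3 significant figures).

6.97 Ω

X_L = ωL = 28.2 Ω
X_C = 1/(ωC) = 35.2 Ω
Branch 1: Z₁ = R = 75.0 Ω
Branch 2 (series LC): Z₂ = j(X_L − X_C) = −j7.00 Ω
Parallel: Z = Z₁Z₂/(Z₁+Z₂), |Z| = 6.97 Ω, ∠Z = -84.7°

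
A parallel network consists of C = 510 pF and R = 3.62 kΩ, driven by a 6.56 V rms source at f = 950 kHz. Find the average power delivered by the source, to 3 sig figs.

11.9 mW

ω = 2πf = 5.969e+06 rad/s
X_C = 1/(ωC) = 328 Ω
Parallel: admittances add. Y = 1/R + jωC
Y = (0.000276 + j0.00304) S
|Y| = 0.00306 S → |Z| = 1/|Y| = 327 Ω, ∠Z = −∠Y = -84.8°
I = V/|Z| = 20.1 mA
P = VI cos φ = 6.56 × 0.0201 × cos(-84.8°) = 11.9 mW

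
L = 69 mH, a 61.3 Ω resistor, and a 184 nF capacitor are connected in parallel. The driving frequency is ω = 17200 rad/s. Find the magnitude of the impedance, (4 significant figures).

X_L = ωL = 1187 Ω
X_C = 1/(ωC) = 316.0 Ω
Parallel: admittances add. Y = 1/R + 1/(jωL) + jωC
Y = (0.01631 + j0.002322) S
|Y| = 0.01648 S → |Z| = 1/|Y| = 60.69 Ω, ∠Z = −∠Y = -8.102°

60.69 Ω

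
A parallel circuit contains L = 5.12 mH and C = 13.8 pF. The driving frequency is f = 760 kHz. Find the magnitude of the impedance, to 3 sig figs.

40000 Ω

ω = 2πf = 4.775e+06 rad/s
X_L = ωL = 24400 Ω
X_C = 1/(ωC) = 15200 Ω
Parallel: admittances add. Y = 1/(jωL) + jωC
Y = (0 + j2.5e-05) S
|Y| = 2.5e-05 S → |Z| = 1/|Y| = 40000 Ω, ∠Z = −∠Y = -90.0°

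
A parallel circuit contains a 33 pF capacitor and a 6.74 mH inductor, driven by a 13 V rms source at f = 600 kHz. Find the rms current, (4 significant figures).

ω = 2πf = 3.77e+06 rad/s
X_L = ωL = 25410 Ω
X_C = 1/(ωC) = 8038 Ω
Parallel: admittances add. Y = 1/(jωL) + jωC
Y = (0 + j8.505e-05) S
|Y| = 8.505e-05 S → |Z| = 1/|Y| = 11760 Ω, ∠Z = −∠Y = -90.00°
I = V/|Z| = 13/11760 = 1.106 mA

1.106 mA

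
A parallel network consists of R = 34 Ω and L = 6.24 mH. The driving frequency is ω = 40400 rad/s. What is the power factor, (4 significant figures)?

X_L = ωL = 252.1 Ω
Parallel: admittances add. Y = 1/R + 1/(jωL)
Y = (0.02941 − j0.003967) S
|Y| = 0.02968 S → |Z| = 1/|Y| = 33.69 Ω, ∠Z = −∠Y = 7.681°
cos φ = cos(7.681°) = 0.9910

0.9910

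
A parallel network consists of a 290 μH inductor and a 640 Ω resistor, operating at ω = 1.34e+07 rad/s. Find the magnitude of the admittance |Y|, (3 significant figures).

X_L = ωL = 3890 Ω
Parallel: admittances add. Y = 1/R + 1/(jωL)
Y = (0.00156 − j0.000257) S
|Y| = 0.00158 S → |Z| = 1/|Y| = 631 Ω, ∠Z = −∠Y = 9.35°

1.58 mS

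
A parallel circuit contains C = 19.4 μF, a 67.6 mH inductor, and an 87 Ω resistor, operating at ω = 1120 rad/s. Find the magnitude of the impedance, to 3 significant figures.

X_L = ωL = 75.7 Ω
X_C = 1/(ωC) = 46.0 Ω
Parallel: admittances add. Y = 1/R + 1/(jωL) + jωC
Y = (0.0115 + j0.00852) S
|Y| = 0.0143 S → |Z| = 1/|Y| = 69.9 Ω, ∠Z = −∠Y = -36.5°

69.9 Ω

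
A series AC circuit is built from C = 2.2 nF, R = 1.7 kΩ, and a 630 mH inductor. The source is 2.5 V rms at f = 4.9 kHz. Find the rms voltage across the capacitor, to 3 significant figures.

7.48 V

ω = 2πf = 30790 rad/s
X_L = ωL = 19400 Ω
X_C = 1/(ωC) = 14800 Ω
Net reactance X = X_L − X_C = 4630 Ω
Z = 1700 + j4630 Ω
|Z| = √(1700² + 4630²) = 4930 Ω
I = V/|Z| = 507 μA
V_C = I·|Z_C| = 0.000507 × 14800 = 7.48 V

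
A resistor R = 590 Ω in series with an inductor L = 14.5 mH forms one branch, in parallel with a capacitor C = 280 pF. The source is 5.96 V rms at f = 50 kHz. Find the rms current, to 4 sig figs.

ω = 2πf = 314200 rad/s
X_L = ωL = 4555 Ω
X_C = 1/(ωC) = 11370 Ω
Branch 1 (R+jX_L): Z₁ = 590.0 + j4555 Ω, |Z₁| = 4593 Ω
Branch 2 (−jX_C): Z₂ = −j11370 Ω
Parallel: Z = Z₁Z₂/(Z₁+Z₂), |Z| = 7636 Ω, ∠Z = 77.67°
I = V/|Z| = 5.96/7636 = 780.5 μA

780.5 μA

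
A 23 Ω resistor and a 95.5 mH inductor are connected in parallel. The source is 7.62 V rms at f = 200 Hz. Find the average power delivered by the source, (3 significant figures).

2.52 W

ω = 2πf = 1257 rad/s
X_L = ωL = 120 Ω
Parallel: admittances add. Y = 1/R + 1/(jωL)
Y = (0.0435 − j0.00833) S
|Y| = 0.0443 S → |Z| = 1/|Y| = 22.6 Ω, ∠Z = −∠Y = 10.8°
I = V/|Z| = 337 mA
P = VI cos φ = 7.62 × 0.337 × cos(10.8°) = 2.52 W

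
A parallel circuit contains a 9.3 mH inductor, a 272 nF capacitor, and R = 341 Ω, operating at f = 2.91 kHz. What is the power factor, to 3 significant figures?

0.955

ω = 2πf = 18280 rad/s
X_L = ωL = 170 Ω
X_C = 1/(ωC) = 201 Ω
Parallel: admittances add. Y = 1/R + 1/(jωL) + jωC
Y = (0.00293 − j0.000908) S
|Y| = 0.00307 S → |Z| = 1/|Y| = 326 Ω, ∠Z = −∠Y = 17.2°
cos φ = cos(17.2°) = 0.955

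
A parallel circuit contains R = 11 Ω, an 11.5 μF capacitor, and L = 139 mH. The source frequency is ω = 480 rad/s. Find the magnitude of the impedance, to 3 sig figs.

10.9 Ω

X_L = ωL = 66.7 Ω
X_C = 1/(ωC) = 181 Ω
Parallel: admittances add. Y = 1/R + 1/(jωL) + jωC
Y = (0.0909 − j0.00947) S
|Y| = 0.0914 S → |Z| = 1/|Y| = 10.9 Ω, ∠Z = −∠Y = 5.95°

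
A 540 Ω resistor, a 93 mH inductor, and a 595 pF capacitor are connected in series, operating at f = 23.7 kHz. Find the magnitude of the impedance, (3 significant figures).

ω = 2πf = 148900 rad/s
X_L = ωL = 13800 Ω
X_C = 1/(ωC) = 11300 Ω
Net reactance X = X_L − X_C = 2560 Ω
Z = 540 + j2560 Ω
|Z| = √(540² + 2560²) = 2620 Ω

2620 Ω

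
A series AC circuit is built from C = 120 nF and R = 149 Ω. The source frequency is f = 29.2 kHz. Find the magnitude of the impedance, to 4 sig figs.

ω = 2πf = 183500 rad/s
X_C = 1/(ωC) = 45.42 Ω
Z = 149.0 − j45.42 Ω
|Z| = √(149.0² + 45.42²) = 155.8 Ω

155.8 Ω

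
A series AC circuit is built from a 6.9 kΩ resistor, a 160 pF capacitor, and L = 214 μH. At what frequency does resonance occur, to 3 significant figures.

ω₀ = 1/√(LC) = 1/√(0.000214 × 1.6e-10) = 5.404e+06 rad/s
f₀ = ω₀/(2π) = 860 kHz

860 kHz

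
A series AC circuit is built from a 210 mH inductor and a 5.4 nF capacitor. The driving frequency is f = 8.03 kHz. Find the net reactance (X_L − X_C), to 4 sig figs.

ω = 2πf = 50450 rad/s
X_L = ωL = 10600 Ω
X_C = 1/(ωC) = 3670 Ω
X = 10600 − 3670 = 6925 Ω

6925 Ω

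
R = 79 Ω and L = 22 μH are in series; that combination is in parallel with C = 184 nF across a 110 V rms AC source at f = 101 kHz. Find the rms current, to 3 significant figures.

ω = 2πf = 634600 rad/s
X_L = ωL = 14.0 Ω
X_C = 1/(ωC) = 8.56 Ω
Branch 1 (R+jX_L): Z₁ = 79.0 + j14.0 Ω, |Z₁| = 80.2 Ω
Branch 2 (−jX_C): Z₂ = −j8.56 Ω
Parallel: Z = Z₁Z₂/(Z₁+Z₂), |Z| = 8.68 Ω, ∠Z = -83.9°
I = V/|Z| = 110/8.68 = 12.7 A

12.7 A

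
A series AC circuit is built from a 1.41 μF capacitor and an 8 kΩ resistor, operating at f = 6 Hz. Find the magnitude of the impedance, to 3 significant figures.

ω = 2πf = 37.70 rad/s
X_C = 1/(ωC) = 18800 Ω
Z = 8000 − j18800 Ω
|Z| = √(8000² + 18800²) = 20400 Ω

20400 Ω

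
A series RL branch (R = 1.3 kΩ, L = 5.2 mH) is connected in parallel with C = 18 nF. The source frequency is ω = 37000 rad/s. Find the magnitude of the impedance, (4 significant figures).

X_L = ωL = 192.4 Ω
X_C = 1/(ωC) = 1502 Ω
Branch 1 (R+jX_L): Z₁ = 1300 + j192.4 Ω, |Z₁| = 1314 Ω
Branch 2 (−jX_C): Z₂ = −j1502 Ω
Parallel: Z = Z₁Z₂/(Z₁+Z₂), |Z| = 1070 Ω, ∠Z = -36.38°

1070 Ω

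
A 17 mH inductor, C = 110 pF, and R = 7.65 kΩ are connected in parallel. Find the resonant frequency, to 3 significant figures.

ω₀ = 1/√(LC) = 1/√(0.017 × 1.1e-10) = 731300 rad/s
f₀ = ω₀/(2π) = 116 kHz

116 kHz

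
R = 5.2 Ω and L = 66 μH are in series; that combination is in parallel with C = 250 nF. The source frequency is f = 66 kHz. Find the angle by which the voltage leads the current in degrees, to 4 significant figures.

ω = 2πf = 414700 rad/s
X_L = ωL = 27.37 Ω
X_C = 1/(ωC) = 9.646 Ω
Branch 1 (R+jX_L): Z₁ = 5.200 + j27.37 Ω, |Z₁| = 27.86 Ω
Branch 2 (−jX_C): Z₂ = −j9.646 Ω
Parallel: Z = Z₁Z₂/(Z₁+Z₂), |Z| = 14.55 Ω, ∠Z = -84.41°

-84.41°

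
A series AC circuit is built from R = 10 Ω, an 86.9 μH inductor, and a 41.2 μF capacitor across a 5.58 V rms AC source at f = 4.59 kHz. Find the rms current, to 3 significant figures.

ω = 2πf = 28840 rad/s
X_L = ωL = 2.51 Ω
X_C = 1/(ωC) = 0.842 Ω
Net reactance X = X_L − X_C = 1.66 Ω
Z = 10.0 + j1.66 Ω
|Z| = √(10.0² + 1.66²) = 10.1 Ω
I = V/|Z| = 5.58/10.1 = 550 mA

550 mA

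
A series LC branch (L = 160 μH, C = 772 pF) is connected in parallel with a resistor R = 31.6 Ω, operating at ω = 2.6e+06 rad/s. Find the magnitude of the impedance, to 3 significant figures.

29.5 Ω

X_L = ωL = 416 Ω
X_C = 1/(ωC) = 498 Ω
Branch 1: Z₁ = R = 31.6 Ω
Branch 2 (series LC): Z₂ = j(X_L − X_C) = −j82.2 Ω
Parallel: Z = Z₁Z₂/(Z₁+Z₂), |Z| = 29.5 Ω, ∠Z = -21.0°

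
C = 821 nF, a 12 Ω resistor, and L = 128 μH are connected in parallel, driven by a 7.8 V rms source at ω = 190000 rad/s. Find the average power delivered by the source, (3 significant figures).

5.07 W

X_L = ωL = 24.3 Ω
X_C = 1/(ωC) = 6.41 Ω
Parallel: admittances add. Y = 1/R + 1/(jωL) + jωC
Y = (0.0833 + j0.115) S
|Y| = 0.142 S → |Z| = 1/|Y| = 7.05 Ω, ∠Z = −∠Y = -54.0°
I = V/|Z| = 1.11 A
P = VI cos φ = 7.8 × 1.11 × cos(-54.0°) = 5.07 W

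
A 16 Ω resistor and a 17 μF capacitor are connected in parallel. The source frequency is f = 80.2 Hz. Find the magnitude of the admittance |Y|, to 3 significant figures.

63.1 mS

ω = 2πf = 503.9 rad/s
X_C = 1/(ωC) = 117 Ω
Parallel: admittances add. Y = 1/R + jωC
Y = (0.0625 + j0.00857) S
|Y| = 0.0631 S → |Z| = 1/|Y| = 15.9 Ω, ∠Z = −∠Y = -7.80°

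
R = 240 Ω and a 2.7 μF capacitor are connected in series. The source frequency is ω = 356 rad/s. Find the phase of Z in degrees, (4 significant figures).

-77.01°

X_C = 1/(ωC) = 1040 Ω
Z = 240.0 − j1040 Ω
|Z| = √(240.0² + 1040²) = 1068 Ω
∠Z = arctan(-1040/240.0) = -77.01°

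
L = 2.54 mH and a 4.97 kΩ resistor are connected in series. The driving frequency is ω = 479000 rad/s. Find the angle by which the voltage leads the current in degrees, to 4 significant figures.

X_L = ωL = 1217 Ω
Z = 4970 + j1217 Ω
|Z| = √(4970² + 1217²) = 5117 Ω
∠Z = arctan(1217/4970) = 13.76°

13.76°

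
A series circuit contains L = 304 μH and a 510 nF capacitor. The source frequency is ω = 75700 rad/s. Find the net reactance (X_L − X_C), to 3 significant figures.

X_L = ωL = 23.0 Ω
X_C = 1/(ωC) = 25.9 Ω
X = 23.0 − 25.9 = -2.89 Ω

-2.89 Ω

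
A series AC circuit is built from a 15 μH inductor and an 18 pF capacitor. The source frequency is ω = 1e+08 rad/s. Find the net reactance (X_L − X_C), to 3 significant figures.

944 Ω

X_L = ωL = 1500 Ω
X_C = 1/(ωC) = 556 Ω
X = 1500 − 556 = 944 Ω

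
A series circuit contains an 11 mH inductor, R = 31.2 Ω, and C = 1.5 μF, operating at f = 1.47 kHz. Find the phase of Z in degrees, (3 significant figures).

43.3°

ω = 2πf = 9236 rad/s
X_L = ωL = 102 Ω
X_C = 1/(ωC) = 72.2 Ω
Net reactance X = X_L − X_C = 29.4 Ω
Z = 31.2 + j29.4 Ω
|Z| = √(31.2² + 29.4²) = 42.9 Ω
∠Z = arctan(29.4/31.2) = 43.3°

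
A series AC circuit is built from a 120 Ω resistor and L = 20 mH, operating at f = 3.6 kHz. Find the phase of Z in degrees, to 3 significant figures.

ω = 2πf = 22620 rad/s
X_L = ωL = 452 Ω
Z = 120 + j452 Ω
|Z| = √(120² + 452²) = 468 Ω
∠Z = arctan(452/120) = 75.1°

75.1°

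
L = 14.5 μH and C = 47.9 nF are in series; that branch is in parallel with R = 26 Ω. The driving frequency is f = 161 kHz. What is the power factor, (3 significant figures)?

0.224

ω = 2πf = 1.012e+06 rad/s
X_L = ωL = 14.7 Ω
X_C = 1/(ωC) = 20.6 Ω
Branch 1: Z₁ = R = 26.0 Ω
Branch 2 (series LC): Z₂ = j(X_L − X_C) = −j5.97 Ω
Parallel: Z = Z₁Z₂/(Z₁+Z₂), |Z| = 5.82 Ω, ∠Z = -77.1°
cos φ = cos(-77.1°) = 0.224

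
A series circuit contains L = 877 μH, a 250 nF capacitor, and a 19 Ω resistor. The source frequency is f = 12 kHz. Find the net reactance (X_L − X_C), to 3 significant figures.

13.1 Ω

ω = 2πf = 75400 rad/s
X_L = ωL = 66.1 Ω
X_C = 1/(ωC) = 53.1 Ω
X = 66.1 − 53.1 = 13.1 Ω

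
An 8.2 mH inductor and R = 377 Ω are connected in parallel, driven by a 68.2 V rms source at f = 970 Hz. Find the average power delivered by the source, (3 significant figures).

ω = 2πf = 6095 rad/s
X_L = ωL = 50.0 Ω
Parallel: admittances add. Y = 1/R + 1/(jωL)
Y = (0.00265 − j0.0200) S
|Y| = 0.0202 S → |Z| = 1/|Y| = 49.5 Ω, ∠Z = −∠Y = 82.4°
I = V/|Z| = 1.38 A
P = VI cos φ = 68.2 × 1.38 × cos(82.4°) = 12.3 W

12.3 W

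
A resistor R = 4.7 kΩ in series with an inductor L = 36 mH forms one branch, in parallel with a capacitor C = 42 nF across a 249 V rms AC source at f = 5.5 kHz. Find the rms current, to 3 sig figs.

352 mA

ω = 2πf = 34560 rad/s
X_L = ωL = 1240 Ω
X_C = 1/(ωC) = 689 Ω
Branch 1 (R+jX_L): Z₁ = 4700 + j1240 Ω, |Z₁| = 4860 Ω
Branch 2 (−jX_C): Z₂ = −j689 Ω
Parallel: Z = Z₁Z₂/(Z₁+Z₂), |Z| = 708 Ω, ∠Z = -81.9°
I = V/|Z| = 249/708 = 352 mA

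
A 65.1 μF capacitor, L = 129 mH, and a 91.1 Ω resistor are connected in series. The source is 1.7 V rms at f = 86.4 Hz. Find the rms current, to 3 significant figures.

ω = 2πf = 542.9 rad/s
X_L = ωL = 70.0 Ω
X_C = 1/(ωC) = 28.3 Ω
Net reactance X = X_L − X_C = 41.7 Ω
Z = 91.1 + j41.7 Ω
|Z| = √(91.1² + 41.7²) = 100 Ω
I = V/|Z| = 1.7/100 = 17.0 mA

17.0 mA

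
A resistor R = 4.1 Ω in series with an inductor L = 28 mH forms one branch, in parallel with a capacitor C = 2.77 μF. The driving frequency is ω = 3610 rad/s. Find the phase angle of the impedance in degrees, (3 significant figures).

X_L = ωL = 101 Ω
X_C = 1/(ωC) = 100 Ω
Branch 1 (R+jX_L): Z₁ = 4.10 + j101 Ω, |Z₁| = 101 Ω
Branch 2 (−jX_C): Z₂ = −j100 Ω
Parallel: Z = Z₁Z₂/(Z₁+Z₂), |Z| = 2390 Ω, ∠Z = -17.0°

-17.0°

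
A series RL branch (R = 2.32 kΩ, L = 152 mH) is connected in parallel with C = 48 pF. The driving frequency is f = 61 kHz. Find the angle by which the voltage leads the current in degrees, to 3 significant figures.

-61.5°

ω = 2πf = 383300 rad/s
X_L = ωL = 58300 Ω
X_C = 1/(ωC) = 54400 Ω
Branch 1 (R+jX_L): Z₁ = 2320 + j58300 Ω, |Z₁| = 58300 Ω
Branch 2 (−jX_C): Z₂ = −j54400 Ω
Parallel: Z = Z₁Z₂/(Z₁+Z₂), |Z| = 698000 Ω, ∠Z = -61.5°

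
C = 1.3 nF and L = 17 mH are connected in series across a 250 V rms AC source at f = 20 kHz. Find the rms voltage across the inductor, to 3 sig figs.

134 V

ω = 2πf = 125700 rad/s
X_L = ωL = 2140 Ω
X_C = 1/(ωC) = 6120 Ω
Net reactance X = X_L − X_C = -3990 Ω
Z = − j3990 Ω
|Z| = √(0² + 3990²) = 3990 Ω
I = V/|Z| = 62.7 mA
V_L = I·|Z_L| = 0.0627 × 2140 = 134 V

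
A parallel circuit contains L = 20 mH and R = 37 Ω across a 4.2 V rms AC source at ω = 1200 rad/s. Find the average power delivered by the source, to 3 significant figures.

477 mW

X_L = ωL = 24.0 Ω
Parallel: admittances add. Y = 1/R + 1/(jωL)
Y = (0.0270 − j0.0417) S
|Y| = 0.0497 S → |Z| = 1/|Y| = 20.1 Ω, ∠Z = −∠Y = 57.0°
I = V/|Z| = 209 mA
P = VI cos φ = 4.2 × 0.209 × cos(57.0°) = 477 mW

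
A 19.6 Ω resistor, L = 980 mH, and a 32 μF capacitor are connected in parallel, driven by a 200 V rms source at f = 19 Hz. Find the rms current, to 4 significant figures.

ω = 2πf = 119.4 rad/s
X_L = ωL = 117.0 Ω
X_C = 1/(ωC) = 261.8 Ω
Parallel: admittances add. Y = 1/R + 1/(jωL) + jωC
Y = (0.05102 − j0.004727) S
|Y| = 0.05124 S → |Z| = 1/|Y| = 19.52 Ω, ∠Z = −∠Y = 5.294°
I = V/|Z| = 200/19.52 = 10.25 A

10.25 A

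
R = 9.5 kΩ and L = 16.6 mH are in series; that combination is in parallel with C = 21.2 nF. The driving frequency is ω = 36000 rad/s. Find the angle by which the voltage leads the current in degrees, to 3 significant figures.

-82.1°

X_L = ωL = 598 Ω
X_C = 1/(ωC) = 1310 Ω
Branch 1 (R+jX_L): Z₁ = 9500 + j598 Ω, |Z₁| = 9520 Ω
Branch 2 (−jX_C): Z₂ = −j1310 Ω
Parallel: Z = Z₁Z₂/(Z₁+Z₂), |Z| = 1310 Ω, ∠Z = -82.1°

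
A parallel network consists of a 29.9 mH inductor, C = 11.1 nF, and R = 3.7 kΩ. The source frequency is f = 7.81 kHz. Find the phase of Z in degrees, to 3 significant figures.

26.9°

ω = 2πf = 49070 rad/s
X_L = ωL = 1470 Ω
X_C = 1/(ωC) = 1840 Ω
Parallel: admittances add. Y = 1/R + 1/(jωL) + jωC
Y = (0.000270 − j0.000137) S
|Y| = 0.000303 S → |Z| = 1/|Y| = 3300 Ω, ∠Z = −∠Y = 26.9°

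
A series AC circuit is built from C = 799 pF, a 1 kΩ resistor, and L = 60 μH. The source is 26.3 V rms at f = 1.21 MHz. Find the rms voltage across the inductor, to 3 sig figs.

11.5 V

ω = 2πf = 7.603e+06 rad/s
X_L = ωL = 456 Ω
X_C = 1/(ωC) = 165 Ω
Net reactance X = X_L − X_C = 292 Ω
Z = 1000 + j292 Ω
|Z| = √(1000² + 292²) = 1040 Ω
I = V/|Z| = 25.2 mA
V_L = I·|Z_L| = 0.0252 × 456 = 11.5 V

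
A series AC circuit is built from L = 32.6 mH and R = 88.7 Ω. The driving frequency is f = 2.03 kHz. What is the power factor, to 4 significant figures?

ω = 2πf = 12750 rad/s
X_L = ωL = 415.8 Ω
Z = 88.70 + j415.8 Ω
|Z| = √(88.70² + 415.8²) = 425.2 Ω
∠Z = arctan(415.8/88.70) = 77.96°
cos φ = cos(77.96°) = 0.2086

0.2086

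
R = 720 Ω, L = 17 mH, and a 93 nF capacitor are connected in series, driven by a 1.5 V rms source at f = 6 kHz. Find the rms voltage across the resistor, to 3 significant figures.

ω = 2πf = 37700 rad/s
X_L = ωL = 641 Ω
X_C = 1/(ωC) = 285 Ω
Net reactance X = X_L − X_C = 356 Ω
Z = 720 + j356 Ω
|Z| = √(720² + 356²) = 803 Ω
I = V/|Z| = 1.87 mA
V_R = I·|Z_R| = 0.00187 × 720 = 1.34 V

1.34 V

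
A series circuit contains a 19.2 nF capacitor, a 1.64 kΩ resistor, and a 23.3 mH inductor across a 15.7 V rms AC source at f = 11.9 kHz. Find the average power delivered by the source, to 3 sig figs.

107 mW

ω = 2πf = 74770 rad/s
X_L = ωL = 1740 Ω
X_C = 1/(ωC) = 697 Ω
Net reactance X = X_L − X_C = 1050 Ω
Z = 1640 + j1050 Ω
|Z| = √(1640² + 1050²) = 1940 Ω
∠Z = arctan(1050/1640) = 32.5°
I = V/|Z| = 8.07 mA
P = VI cos φ = 15.7 × 0.00807 × cos(32.5°) = 107 mW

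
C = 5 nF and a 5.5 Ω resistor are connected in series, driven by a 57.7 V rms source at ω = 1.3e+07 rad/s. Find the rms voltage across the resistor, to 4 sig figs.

X_C = 1/(ωC) = 15.38 Ω
Z = 5.500 − j15.38 Ω
|Z| = √(5.500² + 15.38²) = 16.34 Ω
I = V/|Z| = 3.532 A
V_R = I·|Z_R| = 3.532 × 5.500 = 19.42 V

19.42 V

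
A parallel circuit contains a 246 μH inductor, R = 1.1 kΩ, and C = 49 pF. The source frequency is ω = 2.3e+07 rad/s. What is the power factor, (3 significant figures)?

X_L = ωL = 5660 Ω
X_C = 1/(ωC) = 887 Ω
Parallel: admittances add. Y = 1/R + 1/(jωL) + jωC
Y = (0.000909 + j0.000950) S
|Y| = 0.00132 S → |Z| = 1/|Y| = 760 Ω, ∠Z = −∠Y = -46.3°
cos φ = cos(-46.3°) = 0.691

0.691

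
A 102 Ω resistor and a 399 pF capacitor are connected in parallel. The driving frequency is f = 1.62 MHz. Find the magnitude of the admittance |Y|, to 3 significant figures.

ω = 2πf = 1.018e+07 rad/s
X_C = 1/(ωC) = 246 Ω
Parallel: admittances add. Y = 1/R + jωC
Y = (0.00980 + j0.00406) S
|Y| = 0.0106 S → |Z| = 1/|Y| = 94.2 Ω, ∠Z = −∠Y = -22.5°

10.6 mS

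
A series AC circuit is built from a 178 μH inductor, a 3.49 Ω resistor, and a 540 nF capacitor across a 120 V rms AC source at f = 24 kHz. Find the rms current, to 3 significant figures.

8.01 A

ω = 2πf = 150800 rad/s
X_L = ωL = 26.8 Ω
X_C = 1/(ωC) = 12.3 Ω
Net reactance X = X_L − X_C = 14.6 Ω
Z = 3.49 + j14.6 Ω
|Z| = √(3.49² + 14.6²) = 15.0 Ω
I = V/|Z| = 120/15.0 = 8.01 A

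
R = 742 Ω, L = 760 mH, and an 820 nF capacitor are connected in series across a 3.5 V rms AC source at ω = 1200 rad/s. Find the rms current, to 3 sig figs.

X_L = ωL = 912 Ω
X_C = 1/(ωC) = 1020 Ω
Net reactance X = X_L − X_C = -104 Ω
Z = 742 − j104 Ω
|Z| = √(742² + 104²) = 749 Ω
I = V/|Z| = 3.5/749 = 4.67 mA

4.67 mA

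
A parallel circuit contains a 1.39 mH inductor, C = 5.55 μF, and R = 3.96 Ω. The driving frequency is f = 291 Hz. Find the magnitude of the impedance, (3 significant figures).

2.18 Ω

ω = 2πf = 1828 rad/s
X_L = ωL = 2.54 Ω
X_C = 1/(ωC) = 98.5 Ω
Parallel: admittances add. Y = 1/R + 1/(jωL) + jωC
Y = (0.253 − j0.383) S
|Y| = 0.459 S → |Z| = 1/|Y| = 2.18 Ω, ∠Z = −∠Y = 56.6°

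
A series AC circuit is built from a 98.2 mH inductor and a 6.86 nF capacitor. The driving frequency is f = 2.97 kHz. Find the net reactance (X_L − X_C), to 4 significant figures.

ω = 2πf = 18660 rad/s
X_L = ωL = 1833 Ω
X_C = 1/(ωC) = 7812 Ω
X = 1833 − 7812 = -5979 Ω

-5979 Ω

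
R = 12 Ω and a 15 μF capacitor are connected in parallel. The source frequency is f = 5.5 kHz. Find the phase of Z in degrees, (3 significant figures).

ω = 2πf = 34560 rad/s
X_C = 1/(ωC) = 1.93 Ω
Parallel: admittances add. Y = 1/R + jωC
Y = (0.0833 + j0.518) S
|Y| = 0.525 S → |Z| = 1/|Y| = 1.90 Ω, ∠Z = −∠Y = -80.9°

-80.9°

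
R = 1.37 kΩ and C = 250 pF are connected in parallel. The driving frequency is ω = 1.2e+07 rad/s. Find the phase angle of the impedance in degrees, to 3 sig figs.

-76.3°

X_C = 1/(ωC) = 333 Ω
Parallel: admittances add. Y = 1/R + jωC
Y = (0.000730 + j0.00300) S
|Y| = 0.00309 S → |Z| = 1/|Y| = 324 Ω, ∠Z = −∠Y = -76.3°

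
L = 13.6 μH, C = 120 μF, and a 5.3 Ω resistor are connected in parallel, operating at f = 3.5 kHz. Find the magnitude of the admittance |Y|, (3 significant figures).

ω = 2πf = 21990 rad/s
X_L = ωL = 0.299 Ω
X_C = 1/(ωC) = 0.379 Ω
Parallel: admittances add. Y = 1/R + 1/(jωL) + jωC
Y = (0.189 − j0.705) S
|Y| = 0.729 S → |Z| = 1/|Y| = 1.37 Ω, ∠Z = −∠Y = 75.0°

729 mS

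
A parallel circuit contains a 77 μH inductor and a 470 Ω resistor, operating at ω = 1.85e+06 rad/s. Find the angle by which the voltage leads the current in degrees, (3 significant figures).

X_L = ωL = 142 Ω
Parallel: admittances add. Y = 1/R + 1/(jωL)
Y = (0.00213 − j0.00702) S
|Y| = 0.00734 S → |Z| = 1/|Y| = 136 Ω, ∠Z = −∠Y = 73.1°

73.1°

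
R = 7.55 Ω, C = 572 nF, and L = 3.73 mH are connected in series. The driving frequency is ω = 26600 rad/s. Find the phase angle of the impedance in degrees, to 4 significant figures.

77.30°

X_L = ωL = 99.22 Ω
X_C = 1/(ωC) = 65.72 Ω
Net reactance X = X_L − X_C = 33.49 Ω
Z = 7.550 + j33.49 Ω
|Z| = √(7.550² + 33.49²) = 34.33 Ω
∠Z = arctan(33.49/7.550) = 77.30°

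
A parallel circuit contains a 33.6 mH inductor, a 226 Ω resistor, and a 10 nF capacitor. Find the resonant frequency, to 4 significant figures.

ω₀ = 1/√(LC) = 1/√(0.0336 × 1e-08) = 54550 rad/s
f₀ = ω₀/(2π) = 8.683 kHz

8.683 kHz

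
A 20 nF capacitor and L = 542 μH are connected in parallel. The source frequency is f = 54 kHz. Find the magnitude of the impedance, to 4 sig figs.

ω = 2πf = 339300 rad/s
X_L = ωL = 183.9 Ω
X_C = 1/(ωC) = 147.4 Ω
Parallel: admittances add. Y = 1/(jωL) + jωC
Y = (0 + j0.001348) S
|Y| = 0.001348 S → |Z| = 1/|Y| = 741.8 Ω, ∠Z = −∠Y = -90.00°

741.8 Ω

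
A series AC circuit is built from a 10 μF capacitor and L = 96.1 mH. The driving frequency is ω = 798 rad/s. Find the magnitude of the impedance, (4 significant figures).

X_L = ωL = 76.69 Ω
X_C = 1/(ωC) = 125.3 Ω
Net reactance X = X_L − X_C = -48.63 Ω
Z = − j48.63 Ω
|Z| = √(0² + 48.63²) = 48.63 Ω

48.63 Ω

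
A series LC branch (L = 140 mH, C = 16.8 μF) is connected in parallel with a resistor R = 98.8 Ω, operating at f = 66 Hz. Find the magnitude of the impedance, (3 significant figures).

64.6 Ω

ω = 2πf = 414.7 rad/s
X_L = ωL = 58.1 Ω
X_C = 1/(ωC) = 144 Ω
Branch 1: Z₁ = R = 98.8 Ω
Branch 2 (series LC): Z₂ = j(X_L − X_C) = −j85.5 Ω
Parallel: Z = Z₁Z₂/(Z₁+Z₂), |Z| = 64.6 Ω, ∠Z = -49.1°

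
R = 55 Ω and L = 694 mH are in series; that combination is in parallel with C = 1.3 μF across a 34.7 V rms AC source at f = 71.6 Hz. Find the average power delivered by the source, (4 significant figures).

658.9 mW

ω = 2πf = 449.9 rad/s
X_L = ωL = 312.2 Ω
X_C = 1/(ωC) = 1710 Ω
Branch 1 (R+jX_L): Z₁ = 55.00 + j312.2 Ω, |Z₁| = 317.0 Ω
Branch 2 (−jX_C): Z₂ = −j1710 Ω
Parallel: Z = Z₁Z₂/(Z₁+Z₂), |Z| = 387.5 Ω, ∠Z = 77.76°
I = V/|Z| = 89.54 mA
P = VI cos φ = 34.7 × 0.08954 × cos(77.76°) = 658.9 mW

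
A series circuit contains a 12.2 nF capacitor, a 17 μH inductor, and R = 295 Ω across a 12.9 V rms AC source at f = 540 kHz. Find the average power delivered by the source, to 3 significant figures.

557 mW

ω = 2πf = 3.393e+06 rad/s
X_L = ωL = 57.7 Ω
X_C = 1/(ωC) = 24.2 Ω
Net reactance X = X_L − X_C = 33.5 Ω
Z = 295 + j33.5 Ω
|Z| = √(295² + 33.5²) = 297 Ω
∠Z = arctan(33.5/295) = 6.48°
I = V/|Z| = 43.4 mA
P = VI cos φ = 12.9 × 0.0434 × cos(6.48°) = 557 mW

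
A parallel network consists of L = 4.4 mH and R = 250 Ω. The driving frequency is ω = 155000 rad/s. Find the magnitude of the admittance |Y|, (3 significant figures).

4.26 mS

X_L = ωL = 682 Ω
Parallel: admittances add. Y = 1/R + 1/(jωL)
Y = (0.00400 − j0.00147) S
|Y| = 0.00426 S → |Z| = 1/|Y| = 235 Ω, ∠Z = −∠Y = 20.1°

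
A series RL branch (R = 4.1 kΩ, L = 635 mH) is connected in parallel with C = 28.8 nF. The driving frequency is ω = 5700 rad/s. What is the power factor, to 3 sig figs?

X_L = ωL = 3620 Ω
X_C = 1/(ωC) = 6090 Ω
Branch 1 (R+jX_L): Z₁ = 4100 + j3620 Ω, |Z₁| = 5470 Ω
Branch 2 (−jX_C): Z₂ = −j6090 Ω
Parallel: Z = Z₁Z₂/(Z₁+Z₂), |Z| = 6960 Ω, ∠Z = -17.5°
cos φ = cos(-17.5°) = 0.954

0.954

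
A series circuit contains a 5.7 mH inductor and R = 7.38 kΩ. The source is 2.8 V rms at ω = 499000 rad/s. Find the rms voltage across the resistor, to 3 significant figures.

X_L = ωL = 2840 Ω
Z = 7380 + j2840 Ω
|Z| = √(7380² + 2840²) = 7910 Ω
I = V/|Z| = 354 μA
V_R = I·|Z_R| = 0.000354 × 7380 = 2.61 V

2.61 V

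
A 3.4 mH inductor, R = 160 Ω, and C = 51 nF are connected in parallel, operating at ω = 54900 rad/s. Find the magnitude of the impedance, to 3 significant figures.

X_L = ωL = 187 Ω
X_C = 1/(ωC) = 357 Ω
Parallel: admittances add. Y = 1/R + 1/(jωL) + jωC
Y = (0.00625 − j0.00256) S
|Y| = 0.00675 S → |Z| = 1/|Y| = 148 Ω, ∠Z = −∠Y = 22.3°

148 Ω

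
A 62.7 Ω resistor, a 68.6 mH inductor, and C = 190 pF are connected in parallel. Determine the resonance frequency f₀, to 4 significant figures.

44.08 kHz

ω₀ = 1/√(LC) = 1/√(0.0686 × 1.9e-10) = 277000 rad/s
f₀ = ω₀/(2π) = 44.08 kHz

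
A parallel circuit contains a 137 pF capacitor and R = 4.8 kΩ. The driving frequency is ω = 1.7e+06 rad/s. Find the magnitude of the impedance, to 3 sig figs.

X_C = 1/(ωC) = 4290 Ω
Parallel: admittances add. Y = 1/R + jωC
Y = (0.000208 + j0.000233) S
|Y| = 0.000312 S → |Z| = 1/|Y| = 3200 Ω, ∠Z = −∠Y = -48.2°

3200 Ω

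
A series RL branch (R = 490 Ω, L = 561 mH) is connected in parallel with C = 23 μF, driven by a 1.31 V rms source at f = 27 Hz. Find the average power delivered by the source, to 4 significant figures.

3.375 mW

ω = 2πf = 169.6 rad/s
X_L = ωL = 95.17 Ω
X_C = 1/(ωC) = 256.3 Ω
Branch 1 (R+jX_L): Z₁ = 490.0 + j95.17 Ω, |Z₁| = 499.2 Ω
Branch 2 (−jX_C): Z₂ = −j256.3 Ω
Parallel: Z = Z₁Z₂/(Z₁+Z₂), |Z| = 248.0 Ω, ∠Z = -60.81°
I = V/|Z| = 5.282 mA
P = VI cos φ = 1.31 × 0.005282 × cos(-60.81°) = 3.375 mW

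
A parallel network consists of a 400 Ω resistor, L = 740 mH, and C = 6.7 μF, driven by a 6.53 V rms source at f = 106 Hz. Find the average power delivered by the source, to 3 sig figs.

107 mW

ω = 2πf = 666.0 rad/s
X_L = ωL = 493 Ω
X_C = 1/(ωC) = 224 Ω
Parallel: admittances add. Y = 1/R + 1/(jωL) + jωC
Y = (0.00250 + j0.00243) S
|Y| = 0.00349 S → |Z| = 1/|Y| = 287 Ω, ∠Z = −∠Y = -44.2°
I = V/|Z| = 22.8 mA
P = VI cos φ = 6.53 × 0.0228 × cos(-44.2°) = 107 mW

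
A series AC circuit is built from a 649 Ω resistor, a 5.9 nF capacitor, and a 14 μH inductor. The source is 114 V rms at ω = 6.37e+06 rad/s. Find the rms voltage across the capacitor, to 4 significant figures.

4.652 V

X_L = ωL = 89.18 Ω
X_C = 1/(ωC) = 26.61 Ω
Net reactance X = X_L − X_C = 62.57 Ω
Z = 649.0 + j62.57 Ω
|Z| = √(649.0² + 62.57²) = 652.0 Ω
I = V/|Z| = 174.8 mA
V_C = I·|Z_C| = 0.1748 × 26.61 = 4.652 V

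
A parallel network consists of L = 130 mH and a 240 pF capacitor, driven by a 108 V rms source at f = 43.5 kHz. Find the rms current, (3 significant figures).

ω = 2πf = 273300 rad/s
X_L = ωL = 35500 Ω
X_C = 1/(ωC) = 15200 Ω
Parallel: admittances add. Y = 1/(jωL) + jωC
Y = (0 + j3.75e-05) S
|Y| = 3.75e-05 S → |Z| = 1/|Y| = 26700 Ω, ∠Z = −∠Y = -90.0°
I = V/|Z| = 108/26700 = 4.04 mA

4.04 mA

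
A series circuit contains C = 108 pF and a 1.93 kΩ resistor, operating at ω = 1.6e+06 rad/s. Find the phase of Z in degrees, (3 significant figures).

-71.6°

X_C = 1/(ωC) = 5790 Ω
Z = 1930 − j5790 Ω
|Z| = √(1930² + 5790²) = 6100 Ω
∠Z = arctan(-5790/1930) = -71.6°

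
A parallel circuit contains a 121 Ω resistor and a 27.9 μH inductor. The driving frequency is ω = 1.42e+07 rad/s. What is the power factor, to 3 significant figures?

0.956

X_L = ωL = 396 Ω
Parallel: admittances add. Y = 1/R + 1/(jωL)
Y = (0.00826 − j0.00252) S
|Y| = 0.00864 S → |Z| = 1/|Y| = 116 Ω, ∠Z = −∠Y = 17.0°
cos φ = cos(17.0°) = 0.956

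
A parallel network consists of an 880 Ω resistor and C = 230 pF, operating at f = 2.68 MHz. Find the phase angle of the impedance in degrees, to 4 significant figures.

-73.65°

ω = 2πf = 1.684e+07 rad/s
X_C = 1/(ωC) = 258.2 Ω
Parallel: admittances add. Y = 1/R + jωC
Y = (0.001136 + j0.003873) S
|Y| = 0.004036 S → |Z| = 1/|Y| = 247.8 Ω, ∠Z = −∠Y = -73.65°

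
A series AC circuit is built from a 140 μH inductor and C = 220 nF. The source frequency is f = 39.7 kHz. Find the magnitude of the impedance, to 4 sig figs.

ω = 2πf = 249400 rad/s
X_L = ωL = 34.92 Ω
X_C = 1/(ωC) = 18.22 Ω
Net reactance X = X_L − X_C = 16.70 Ω
Z = j16.70 Ω
|Z| = √(0² + 16.70²) = 16.70 Ω

16.70 Ω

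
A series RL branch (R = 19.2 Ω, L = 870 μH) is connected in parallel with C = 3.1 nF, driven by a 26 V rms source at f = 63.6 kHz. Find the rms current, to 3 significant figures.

42.5 mA

ω = 2πf = 399600 rad/s
X_L = ωL = 348 Ω
X_C = 1/(ωC) = 807 Ω
Branch 1 (R+jX_L): Z₁ = 19.2 + j348 Ω, |Z₁| = 348 Ω
Branch 2 (−jX_C): Z₂ = −j807 Ω
Parallel: Z = Z₁Z₂/(Z₁+Z₂), |Z| = 611 Ω, ∠Z = 84.4°
I = V/|Z| = 26/611 = 42.5 mA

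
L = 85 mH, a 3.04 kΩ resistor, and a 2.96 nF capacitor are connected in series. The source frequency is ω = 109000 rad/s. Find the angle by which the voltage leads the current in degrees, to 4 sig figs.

X_L = ωL = 9265 Ω
X_C = 1/(ωC) = 3099 Ω
Net reactance X = X_L − X_C = 6166 Ω
Z = 3040 + j6166 Ω
|Z| = √(3040² + 6166²) = 6874 Ω
∠Z = arctan(6166/3040) = 63.75°

63.75°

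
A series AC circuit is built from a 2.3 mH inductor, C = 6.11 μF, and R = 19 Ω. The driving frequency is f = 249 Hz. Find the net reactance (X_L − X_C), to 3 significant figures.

ω = 2πf = 1565 rad/s
X_L = ωL = 3.60 Ω
X_C = 1/(ωC) = 105 Ω
X = 3.60 − 105 = -101 Ω

-101 Ω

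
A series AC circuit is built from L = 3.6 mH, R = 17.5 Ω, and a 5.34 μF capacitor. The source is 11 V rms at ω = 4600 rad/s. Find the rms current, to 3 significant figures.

369 mA

X_L = ωL = 16.6 Ω
X_C = 1/(ωC) = 40.7 Ω
Net reactance X = X_L − X_C = -24.1 Ω
Z = 17.5 − j24.1 Ω
|Z| = √(17.5² + 24.1²) = 29.8 Ω
I = V/|Z| = 11/29.8 = 369 mA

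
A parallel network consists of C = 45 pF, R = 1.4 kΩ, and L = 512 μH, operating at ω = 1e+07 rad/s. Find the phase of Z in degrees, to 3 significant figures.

-19.6°

X_L = ωL = 5120 Ω
X_C = 1/(ωC) = 2220 Ω
Parallel: admittances add. Y = 1/R + 1/(jωL) + jωC
Y = (0.000714 + j0.000255) S
|Y| = 0.000758 S → |Z| = 1/|Y| = 1320 Ω, ∠Z = −∠Y = -19.6°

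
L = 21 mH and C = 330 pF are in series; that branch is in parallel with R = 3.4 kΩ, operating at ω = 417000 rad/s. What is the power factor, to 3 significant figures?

0.401

X_L = ωL = 8760 Ω
X_C = 1/(ωC) = 7270 Ω
Branch 1: Z₁ = R = 3400 Ω
Branch 2 (series LC): Z₂ = j(X_L − X_C) = j1490 Ω
Parallel: Z = Z₁Z₂/(Z₁+Z₂), |Z| = 1360 Ω, ∠Z = 66.3°
cos φ = cos(66.3°) = 0.401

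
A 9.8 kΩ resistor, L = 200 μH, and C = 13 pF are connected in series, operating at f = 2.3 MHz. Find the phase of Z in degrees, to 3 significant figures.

-13.9°

ω = 2πf = 1.445e+07 rad/s
X_L = ωL = 2890 Ω
X_C = 1/(ωC) = 5320 Ω
Net reactance X = X_L − X_C = -2430 Ω
Z = 9800 − j2430 Ω
|Z| = √(9800² + 2430²) = 10100 Ω
∠Z = arctan(-2430/9800) = -13.9°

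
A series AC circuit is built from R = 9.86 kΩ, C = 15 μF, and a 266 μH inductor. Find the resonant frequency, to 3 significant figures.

ω₀ = 1/√(LC) = 1/√(0.000266 × 1.5e-05) = 15830 rad/s
f₀ = ω₀/(2π) = 2.52 kHz

2.52 kHz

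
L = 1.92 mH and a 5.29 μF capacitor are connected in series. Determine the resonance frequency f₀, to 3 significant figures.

ω₀ = 1/√(LC) = 1/√(0.00192 × 5.29e-06) = 9923 rad/s
f₀ = ω₀/(2π) = 1.58 kHz

1.58 kHz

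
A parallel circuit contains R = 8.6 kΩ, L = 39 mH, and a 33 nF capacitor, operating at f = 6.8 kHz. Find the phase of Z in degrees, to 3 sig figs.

-81.8°

ω = 2πf = 42730 rad/s
X_L = ωL = 1670 Ω
X_C = 1/(ωC) = 709 Ω
Parallel: admittances add. Y = 1/R + 1/(jωL) + jωC
Y = (0.000116 + j0.000810) S
|Y| = 0.000818 S → |Z| = 1/|Y| = 1220 Ω, ∠Z = −∠Y = -81.8°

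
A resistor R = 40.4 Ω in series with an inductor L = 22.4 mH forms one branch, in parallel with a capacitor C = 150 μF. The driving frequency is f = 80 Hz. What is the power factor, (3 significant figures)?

ω = 2πf = 502.7 rad/s
X_L = ωL = 11.3 Ω
X_C = 1/(ωC) = 13.3 Ω
Branch 1 (R+jX_L): Z₁ = 40.4 + j11.3 Ω, |Z₁| = 41.9 Ω
Branch 2 (−jX_C): Z₂ = −j13.3 Ω
Parallel: Z = Z₁Z₂/(Z₁+Z₂), |Z| = 13.8 Ω, ∠Z = -71.6°
cos φ = cos(-71.6°) = 0.316

0.316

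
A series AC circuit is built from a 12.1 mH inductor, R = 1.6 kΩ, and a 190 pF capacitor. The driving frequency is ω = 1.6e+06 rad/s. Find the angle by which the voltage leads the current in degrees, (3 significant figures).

84.3°

X_L = ωL = 19400 Ω
X_C = 1/(ωC) = 3290 Ω
Net reactance X = X_L − X_C = 16100 Ω
Z = 1600 + j16100 Ω
|Z| = √(1600² + 16100²) = 16100 Ω
∠Z = arctan(16100/1600) = 84.3°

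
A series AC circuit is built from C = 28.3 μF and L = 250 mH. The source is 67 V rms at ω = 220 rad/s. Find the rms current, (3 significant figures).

634 mA

X_L = ωL = 55.0 Ω
X_C = 1/(ωC) = 161 Ω
Net reactance X = X_L − X_C = -106 Ω
Z = − j106 Ω
|Z| = √(0² + 106²) = 106 Ω
I = V/|Z| = 67/106 = 634 mA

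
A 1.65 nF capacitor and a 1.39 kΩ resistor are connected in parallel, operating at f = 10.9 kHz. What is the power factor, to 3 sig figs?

ω = 2πf = 68490 rad/s
X_C = 1/(ωC) = 8850 Ω
Parallel: admittances add. Y = 1/R + jωC
Y = (0.000719 + j0.000113) S
|Y| = 0.000728 S → |Z| = 1/|Y| = 1370 Ω, ∠Z = −∠Y = -8.93°
cos φ = cos(-8.93°) = 0.988

0.988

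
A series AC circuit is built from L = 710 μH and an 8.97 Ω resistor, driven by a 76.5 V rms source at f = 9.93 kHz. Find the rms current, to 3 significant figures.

ω = 2πf = 62390 rad/s
X_L = ωL = 44.3 Ω
Z = 8.97 + j44.3 Ω
|Z| = √(8.97² + 44.3²) = 45.2 Ω
I = V/|Z| = 76.5/45.2 = 1.69 A

1.69 A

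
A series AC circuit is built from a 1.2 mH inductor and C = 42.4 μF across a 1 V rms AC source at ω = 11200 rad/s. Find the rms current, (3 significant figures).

X_L = ωL = 13.4 Ω
X_C = 1/(ωC) = 2.11 Ω
Net reactance X = X_L − X_C = 11.3 Ω
Z = j11.3 Ω
|Z| = √(0² + 11.3²) = 11.3 Ω
I = V/|Z| = 1/11.3 = 88.2 mA

88.2 mA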